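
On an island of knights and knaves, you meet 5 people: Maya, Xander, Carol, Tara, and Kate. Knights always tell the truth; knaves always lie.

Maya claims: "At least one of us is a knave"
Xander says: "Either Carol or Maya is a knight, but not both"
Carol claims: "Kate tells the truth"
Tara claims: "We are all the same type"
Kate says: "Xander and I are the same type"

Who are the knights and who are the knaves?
Maya is a knight.
Xander is a knight.
Carol is a knave.
Tara is a knave.
Kate is a knave.

Verification:
- Maya (knight) says "At least one of us is a knave" - this is TRUE because Carol, Tara, and Kate are knaves.
- Xander (knight) says "Either Carol or Maya is a knight, but not both" - this is TRUE because Carol is a knave and Maya is a knight.
- Carol (knave) says "Kate tells the truth" - this is FALSE (a lie) because Kate is a knave.
- Tara (knave) says "We are all the same type" - this is FALSE (a lie) because Maya and Xander are knights and Carol, Tara, and Kate are knaves.
- Kate (knave) says "Xander and I are the same type" - this is FALSE (a lie) because Kate is a knave and Xander is a knight.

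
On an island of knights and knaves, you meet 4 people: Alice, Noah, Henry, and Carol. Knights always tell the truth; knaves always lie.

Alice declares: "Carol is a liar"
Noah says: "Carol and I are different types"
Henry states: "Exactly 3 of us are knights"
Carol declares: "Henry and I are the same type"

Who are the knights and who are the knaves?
Alice is a knight.
Noah is a knight.
Henry is a knight.
Carol is a knave.

Verification:
- Alice (knight) says "Carol is a liar" - this is TRUE because Carol is a knave.
- Noah (knight) says "Carol and I are different types" - this is TRUE because Noah is a knight and Carol is a knave.
- Henry (knight) says "Exactly 3 of us are knights" - this is TRUE because there are 3 knights.
- Carol (knave) says "Henry and I are the same type" - this is FALSE (a lie) because Carol is a knave and Henry is a knight.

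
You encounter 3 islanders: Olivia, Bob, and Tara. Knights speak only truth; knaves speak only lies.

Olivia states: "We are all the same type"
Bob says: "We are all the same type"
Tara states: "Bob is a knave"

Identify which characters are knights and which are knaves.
Olivia is a knave.
Bob is a knave.
Tara is a knight.

Verification:
- Olivia (knave) says "We are all the same type" - this is FALSE (a lie) because Tara is a knight and Olivia and Bob are knaves.
- Bob (knave) says "We are all the same type" - this is FALSE (a lie) because Tara is a knight and Olivia and Bob are knaves.
- Tara (knight) says "Bob is a knave" - this is TRUE because Bob is a knave.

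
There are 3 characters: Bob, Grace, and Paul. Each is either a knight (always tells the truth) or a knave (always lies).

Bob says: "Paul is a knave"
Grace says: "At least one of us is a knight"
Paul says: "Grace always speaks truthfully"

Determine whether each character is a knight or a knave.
Bob is a knave.
Grace is a knight.
Paul is a knight.

Verification:
- Bob (knave) says "Paul is a knave" - this is FALSE (a lie) because Paul is a knight.
- Grace (knight) says "At least one of us is a knight" - this is TRUE because Grace and Paul are knights.
- Paul (knight) says "Grace always speaks truthfully" - this is TRUE because Grace is a knight.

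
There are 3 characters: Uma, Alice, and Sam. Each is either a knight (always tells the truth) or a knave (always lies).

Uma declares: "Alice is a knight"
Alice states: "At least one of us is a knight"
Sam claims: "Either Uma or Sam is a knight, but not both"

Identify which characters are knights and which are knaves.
Uma is a knave.
Alice is a knave.
Sam is a knave.

Verification:
- Uma (knave) says "Alice is a knight" - this is FALSE (a lie) because Alice is a knave.
- Alice (knave) says "At least one of us is a knight" - this is FALSE (a lie) because no one is a knight.
- Sam (knave) says "Either Uma or Sam is a knight, but not both" - this is FALSE (a lie) because Uma is a knave and Sam is a knave.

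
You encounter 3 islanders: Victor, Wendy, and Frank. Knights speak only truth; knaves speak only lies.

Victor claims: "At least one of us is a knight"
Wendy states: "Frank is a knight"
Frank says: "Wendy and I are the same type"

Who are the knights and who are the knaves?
Victor is a knight.
Wendy is a knight.
Frank is a knight.

Verification:
- Victor (knight) says "At least one of us is a knight" - this is TRUE because Victor, Wendy, and Frank are knights.
- Wendy (knight) says "Frank is a knight" - this is TRUE because Frank is a knight.
- Frank (knight) says "Wendy and I are the same type" - this is TRUE because Frank is a knight and Wendy is a knight.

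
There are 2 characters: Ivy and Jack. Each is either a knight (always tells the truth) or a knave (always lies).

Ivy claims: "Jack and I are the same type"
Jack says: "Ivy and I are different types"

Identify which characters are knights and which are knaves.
Ivy is a knave.
Jack is a knight.

Verification:
- Ivy (knave) says "Jack and I are the same type" - this is FALSE (a lie) because Ivy is a knave and Jack is a knight.
- Jack (knight) says "Ivy and I are different types" - this is TRUE because Jack is a knight and Ivy is a knave.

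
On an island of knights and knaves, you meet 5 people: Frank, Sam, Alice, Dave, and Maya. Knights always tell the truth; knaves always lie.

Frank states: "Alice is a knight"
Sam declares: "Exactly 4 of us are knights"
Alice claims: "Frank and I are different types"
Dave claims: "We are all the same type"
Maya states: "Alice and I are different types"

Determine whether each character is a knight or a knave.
Frank is a knave.
Sam is a knave.
Alice is a knave.
Dave is a knave.
Maya is a knight.

Verification:
- Frank (knave) says "Alice is a knight" - this is FALSE (a lie) because Alice is a knave.
- Sam (knave) says "Exactly 4 of us are knights" - this is FALSE (a lie) because there are 1 knights.
- Alice (knave) says "Frank and I are different types" - this is FALSE (a lie) because Alice is a knave and Frank is a knave.
- Dave (knave) says "We are all the same type" - this is FALSE (a lie) because Maya is a knight and Frank, Sam, Alice, and Dave are knaves.
- Maya (knight) says "Alice and I are different types" - this is TRUE because Maya is a knight and Alice is a knave.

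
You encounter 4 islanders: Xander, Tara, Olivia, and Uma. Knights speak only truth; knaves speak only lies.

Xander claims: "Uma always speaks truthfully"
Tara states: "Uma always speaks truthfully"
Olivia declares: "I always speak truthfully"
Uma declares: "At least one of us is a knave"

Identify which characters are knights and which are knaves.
Xander is a knight.
Tara is a knight.
Olivia is a knave.
Uma is a knight.

Verification:
- Xander (knight) says "Uma always speaks truthfully" - this is TRUE because Uma is a knight.
- Tara (knight) says "Uma always speaks truthfully" - this is TRUE because Uma is a knight.
- Olivia (knave) says "I always speak truthfully" - this is FALSE (a lie) because Olivia is a knave.
- Uma (knight) says "At least one of us is a knave" - this is TRUE because Olivia is a knave.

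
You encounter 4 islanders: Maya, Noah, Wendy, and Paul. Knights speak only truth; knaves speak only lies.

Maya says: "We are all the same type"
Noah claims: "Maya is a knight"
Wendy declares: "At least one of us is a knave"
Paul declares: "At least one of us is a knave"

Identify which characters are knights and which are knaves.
Maya is a knave.
Noah is a knave.
Wendy is a knight.
Paul is a knight.

Verification:
- Maya (knave) says "We are all the same type" - this is FALSE (a lie) because Wendy and Paul are knights and Maya and Noah are knaves.
- Noah (knave) says "Maya is a knight" - this is FALSE (a lie) because Maya is a knave.
- Wendy (knight) says "At least one of us is a knave" - this is TRUE because Maya and Noah are knaves.
- Paul (knight) says "At least one of us is a knave" - this is TRUE because Maya and Noah are knaves.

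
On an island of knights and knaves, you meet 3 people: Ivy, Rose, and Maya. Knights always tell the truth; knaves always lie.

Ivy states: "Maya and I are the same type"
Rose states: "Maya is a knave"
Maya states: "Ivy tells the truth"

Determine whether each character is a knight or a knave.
Ivy is a knight.
Rose is a knave.
Maya is a knight.

Verification:
- Ivy (knight) says "Maya and I are the same type" - this is TRUE because Ivy is a knight and Maya is a knight.
- Rose (knave) says "Maya is a knave" - this is FALSE (a lie) because Maya is a knight.
- Maya (knight) says "Ivy tells the truth" - this is TRUE because Ivy is a knight.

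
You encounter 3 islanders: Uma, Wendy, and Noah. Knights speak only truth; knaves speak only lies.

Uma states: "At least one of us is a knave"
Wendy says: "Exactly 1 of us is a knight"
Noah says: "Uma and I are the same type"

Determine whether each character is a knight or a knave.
Uma is a knight.
Wendy is a knave.
Noah is a knight.

Verification:
- Uma (knight) says "At least one of us is a knave" - this is TRUE because Wendy is a knave.
- Wendy (knave) says "Exactly 1 of us is a knight" - this is FALSE (a lie) because there are 2 knights.
- Noah (knight) says "Uma and I are the same type" - this is TRUE because Noah is a knight and Uma is a knight.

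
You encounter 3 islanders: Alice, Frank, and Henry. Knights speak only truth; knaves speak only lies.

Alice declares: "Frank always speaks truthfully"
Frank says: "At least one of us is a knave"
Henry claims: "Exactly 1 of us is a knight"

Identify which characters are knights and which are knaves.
Alice is a knight.
Frank is a knight.
Henry is a knave.

Verification:
- Alice (knight) says "Frank always speaks truthfully" - this is TRUE because Frank is a knight.
- Frank (knight) says "At least one of us is a knave" - this is TRUE because Henry is a knave.
- Henry (knave) says "Exactly 1 of us is a knight" - this is FALSE (a lie) because there are 2 knights.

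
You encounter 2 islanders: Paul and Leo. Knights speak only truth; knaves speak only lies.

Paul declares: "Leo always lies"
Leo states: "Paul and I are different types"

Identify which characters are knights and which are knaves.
Paul is a knave.
Leo is a knight.

Verification:
- Paul (knave) says "Leo always lies" - this is FALSE (a lie) because Leo is a knight.
- Leo (knight) says "Paul and I are different types" - this is TRUE because Leo is a knight and Paul is a knave.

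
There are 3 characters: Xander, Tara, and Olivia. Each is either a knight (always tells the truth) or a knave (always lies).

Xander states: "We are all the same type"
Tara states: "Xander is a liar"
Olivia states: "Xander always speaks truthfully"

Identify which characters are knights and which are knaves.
Xander is a knave.
Tara is a knight.
Olivia is a knave.

Verification:
- Xander (knave) says "We are all the same type" - this is FALSE (a lie) because Tara is a knight and Xander and Olivia are knaves.
- Tara (knight) says "Xander is a liar" - this is TRUE because Xander is a knave.
- Olivia (knave) says "Xander always speaks truthfully" - this is FALSE (a lie) because Xander is a knave.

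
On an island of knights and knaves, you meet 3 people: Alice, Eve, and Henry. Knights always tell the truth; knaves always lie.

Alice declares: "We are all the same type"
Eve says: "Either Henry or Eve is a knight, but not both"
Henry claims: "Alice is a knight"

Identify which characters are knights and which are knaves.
Alice is a knave.
Eve is a knight.
Henry is a knave.

Verification:
- Alice (knave) says "We are all the same type" - this is FALSE (a lie) because Eve is a knight and Alice and Henry are knaves.
- Eve (knight) says "Either Henry or Eve is a knight, but not both" - this is TRUE because Henry is a knave and Eve is a knight.
- Henry (knave) says "Alice is a knight" - this is FALSE (a lie) because Alice is a knave.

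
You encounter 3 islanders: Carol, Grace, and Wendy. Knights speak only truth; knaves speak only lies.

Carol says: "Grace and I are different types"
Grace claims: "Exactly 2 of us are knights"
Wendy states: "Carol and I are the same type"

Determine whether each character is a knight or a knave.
Carol is a knight.
Grace is a knave.
Wendy is a knave.

Verification:
- Carol (knight) says "Grace and I are different types" - this is TRUE because Carol is a knight and Grace is a knave.
- Grace (knave) says "Exactly 2 of us are knights" - this is FALSE (a lie) because there are 1 knights.
- Wendy (knave) says "Carol and I are the same type" - this is FALSE (a lie) because Wendy is a knave and Carol is a knight.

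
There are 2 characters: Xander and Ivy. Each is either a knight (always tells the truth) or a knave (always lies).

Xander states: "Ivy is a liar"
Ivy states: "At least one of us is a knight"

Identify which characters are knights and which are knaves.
Xander is a knave.
Ivy is a knight.

Verification:
- Xander (knave) says "Ivy is a liar" - this is FALSE (a lie) because Ivy is a knight.
- Ivy (knight) says "At least one of us is a knight" - this is TRUE because Ivy is a knight.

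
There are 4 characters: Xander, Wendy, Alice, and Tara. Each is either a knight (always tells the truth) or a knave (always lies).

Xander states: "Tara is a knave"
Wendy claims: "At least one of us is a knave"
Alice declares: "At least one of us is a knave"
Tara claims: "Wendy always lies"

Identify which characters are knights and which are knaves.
Xander is a knight.
Wendy is a knight.
Alice is a knight.
Tara is a knave.

Verification:
- Xander (knight) says "Tara is a knave" - this is TRUE because Tara is a knave.
- Wendy (knight) says "At least one of us is a knave" - this is TRUE because Tara is a knave.
- Alice (knight) says "At least one of us is a knave" - this is TRUE because Tara is a knave.
- Tara (knave) says "Wendy always lies" - this is FALSE (a lie) because Wendy is a knight.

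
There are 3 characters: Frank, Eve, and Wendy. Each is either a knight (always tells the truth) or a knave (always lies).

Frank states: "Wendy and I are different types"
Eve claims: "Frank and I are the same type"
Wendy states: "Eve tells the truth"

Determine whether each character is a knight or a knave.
Frank is a knight.
Eve is a knave.
Wendy is a knave.

Verification:
- Frank (knight) says "Wendy and I are different types" - this is TRUE because Frank is a knight and Wendy is a knave.
- Eve (knave) says "Frank and I are the same type" - this is FALSE (a lie) because Eve is a knave and Frank is a knight.
- Wendy (knave) says "Eve tells the truth" - this is FALSE (a lie) because Eve is a knave.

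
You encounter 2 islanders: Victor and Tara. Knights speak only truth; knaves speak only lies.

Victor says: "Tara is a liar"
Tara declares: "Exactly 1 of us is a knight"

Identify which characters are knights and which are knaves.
Victor is a knave.
Tara is a knight.

Verification:
- Victor (knave) says "Tara is a liar" - this is FALSE (a lie) because Tara is a knight.
- Tara (knight) says "Exactly 1 of us is a knight" - this is TRUE because there are 1 knights.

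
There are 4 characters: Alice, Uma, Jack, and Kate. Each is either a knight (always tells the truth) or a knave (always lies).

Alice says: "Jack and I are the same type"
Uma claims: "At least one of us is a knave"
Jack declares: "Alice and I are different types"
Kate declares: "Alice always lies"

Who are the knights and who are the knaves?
Alice is a knave.
Uma is a knight.
Jack is a knight.
Kate is a knight.

Verification:
- Alice (knave) says "Jack and I are the same type" - this is FALSE (a lie) because Alice is a knave and Jack is a knight.
- Uma (knight) says "At least one of us is a knave" - this is TRUE because Alice is a knave.
- Jack (knight) says "Alice and I are different types" - this is TRUE because Jack is a knight and Alice is a knave.
- Kate (knight) says "Alice always lies" - this is TRUE because Alice is a knave.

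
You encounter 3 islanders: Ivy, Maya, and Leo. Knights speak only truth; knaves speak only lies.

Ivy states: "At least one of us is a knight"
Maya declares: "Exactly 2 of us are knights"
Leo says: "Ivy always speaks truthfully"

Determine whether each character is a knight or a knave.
Ivy is a knave.
Maya is a knave.
Leo is a knave.

Verification:
- Ivy (knave) says "At least one of us is a knight" - this is FALSE (a lie) because no one is a knight.
- Maya (knave) says "Exactly 2 of us are knights" - this is FALSE (a lie) because there are 0 knights.
- Leo (knave) says "Ivy always speaks truthfully" - this is FALSE (a lie) because Ivy is a knave.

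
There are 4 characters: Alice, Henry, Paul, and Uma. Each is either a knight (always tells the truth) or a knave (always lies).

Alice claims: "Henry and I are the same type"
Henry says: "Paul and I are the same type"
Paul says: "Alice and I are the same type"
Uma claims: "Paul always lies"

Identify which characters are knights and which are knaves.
Alice is a knight.
Henry is a knight.
Paul is a knight.
Uma is a knave.

Verification:
- Alice (knight) says "Henry and I are the same type" - this is TRUE because Alice is a knight and Henry is a knight.
- Henry (knight) says "Paul and I are the same type" - this is TRUE because Henry is a knight and Paul is a knight.
- Paul (knight) says "Alice and I are the same type" - this is TRUE because Paul is a knight and Alice is a knight.
- Uma (knave) says "Paul always lies" - this is FALSE (a lie) because Paul is a knight.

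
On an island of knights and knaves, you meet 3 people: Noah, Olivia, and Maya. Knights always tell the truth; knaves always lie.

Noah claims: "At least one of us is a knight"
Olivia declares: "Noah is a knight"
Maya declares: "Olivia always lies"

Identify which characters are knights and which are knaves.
Noah is a knight.
Olivia is a knight.
Maya is a knave.

Verification:
- Noah (knight) says "At least one of us is a knight" - this is TRUE because Noah and Olivia are knights.
- Olivia (knight) says "Noah is a knight" - this is TRUE because Noah is a knight.
- Maya (knave) says "Olivia always lies" - this is FALSE (a lie) because Olivia is a knight.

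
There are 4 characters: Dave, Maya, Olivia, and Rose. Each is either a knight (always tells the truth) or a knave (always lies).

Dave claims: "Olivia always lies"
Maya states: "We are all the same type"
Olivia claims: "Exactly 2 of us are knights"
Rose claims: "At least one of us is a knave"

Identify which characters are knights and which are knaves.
Dave is a knave.
Maya is a knave.
Olivia is a knight.
Rose is a knight.

Verification:
- Dave (knave) says "Olivia always lies" - this is FALSE (a lie) because Olivia is a knight.
- Maya (knave) says "We are all the same type" - this is FALSE (a lie) because Olivia and Rose are knights and Dave and Maya are knaves.
- Olivia (knight) says "Exactly 2 of us are knights" - this is TRUE because there are 2 knights.
- Rose (knight) says "At least one of us is a knave" - this is TRUE because Dave and Maya are knaves.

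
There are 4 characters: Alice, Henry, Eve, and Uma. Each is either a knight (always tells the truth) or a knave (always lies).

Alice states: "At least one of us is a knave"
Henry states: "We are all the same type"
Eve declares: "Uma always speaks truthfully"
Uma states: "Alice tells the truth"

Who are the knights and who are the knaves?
Alice is a knight.
Henry is a knave.
Eve is a knight.
Uma is a knight.

Verification:
- Alice (knight) says "At least one of us is a knave" - this is TRUE because Henry is a knave.
- Henry (knave) says "We are all the same type" - this is FALSE (a lie) because Alice, Eve, and Uma are knights and Henry is a knave.
- Eve (knight) says "Uma always speaks truthfully" - this is TRUE because Uma is a knight.
- Uma (knight) says "Alice tells the truth" - this is TRUE because Alice is a knight.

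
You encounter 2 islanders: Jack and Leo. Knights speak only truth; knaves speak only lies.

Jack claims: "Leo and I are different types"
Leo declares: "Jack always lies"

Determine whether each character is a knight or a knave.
Jack is a knight.
Leo is a knave.

Verification:
- Jack (knight) says "Leo and I are different types" - this is TRUE because Jack is a knight and Leo is a knave.
- Leo (knave) says "Jack always lies" - this is FALSE (a lie) because Jack is a knight.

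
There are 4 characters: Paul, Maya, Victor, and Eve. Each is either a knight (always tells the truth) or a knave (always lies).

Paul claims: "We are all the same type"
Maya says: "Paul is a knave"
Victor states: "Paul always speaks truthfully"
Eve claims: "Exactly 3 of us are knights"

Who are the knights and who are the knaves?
Paul is a knave.
Maya is a knight.
Victor is a knave.
Eve is a knave.

Verification:
- Paul (knave) says "We are all the same type" - this is FALSE (a lie) because Maya is a knight and Paul, Victor, and Eve are knaves.
- Maya (knight) says "Paul is a knave" - this is TRUE because Paul is a knave.
- Victor (knave) says "Paul always speaks truthfully" - this is FALSE (a lie) because Paul is a knave.
- Eve (knave) says "Exactly 3 of us are knights" - this is FALSE (a lie) because there are 1 knights.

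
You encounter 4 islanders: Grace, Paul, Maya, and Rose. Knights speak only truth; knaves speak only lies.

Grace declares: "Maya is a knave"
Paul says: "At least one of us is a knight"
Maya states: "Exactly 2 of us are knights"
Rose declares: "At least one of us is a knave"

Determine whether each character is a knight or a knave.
Grace is a knight.
Paul is a knight.
Maya is a knave.
Rose is a knight.

Verification:
- Grace (knight) says "Maya is a knave" - this is TRUE because Maya is a knave.
- Paul (knight) says "At least one of us is a knight" - this is TRUE because Grace, Paul, and Rose are knights.
- Maya (knave) says "Exactly 2 of us are knights" - this is FALSE (a lie) because there are 3 knights.
- Rose (knight) says "At least one of us is a knave" - this is TRUE because Maya is a knave.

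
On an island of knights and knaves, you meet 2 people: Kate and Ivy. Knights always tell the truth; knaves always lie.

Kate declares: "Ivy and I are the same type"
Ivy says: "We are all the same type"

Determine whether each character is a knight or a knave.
Kate is a knight.
Ivy is a knight.

Verification:
- Kate (knight) says "Ivy and I are the same type" - this is TRUE because Kate is a knight and Ivy is a knight.
- Ivy (knight) says "We are all the same type" - this is TRUE because Kate and Ivy are knights.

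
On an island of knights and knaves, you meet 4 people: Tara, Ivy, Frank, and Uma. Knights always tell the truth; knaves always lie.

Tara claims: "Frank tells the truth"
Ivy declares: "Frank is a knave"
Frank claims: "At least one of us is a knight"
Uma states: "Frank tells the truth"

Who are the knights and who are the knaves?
Tara is a knight.
Ivy is a knave.
Frank is a knight.
Uma is a knight.

Verification:
- Tara (knight) says "Frank tells the truth" - this is TRUE because Frank is a knight.
- Ivy (knave) says "Frank is a knave" - this is FALSE (a lie) because Frank is a knight.
- Frank (knight) says "At least one of us is a knight" - this is TRUE because Tara, Frank, and Uma are knights.
- Uma (knight) says "Frank tells the truth" - this is TRUE because Frank is a knight.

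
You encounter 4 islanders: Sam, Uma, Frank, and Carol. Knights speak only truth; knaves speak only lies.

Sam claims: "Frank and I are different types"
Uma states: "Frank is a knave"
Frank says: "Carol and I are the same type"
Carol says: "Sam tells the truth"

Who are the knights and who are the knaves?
Sam is a knight.
Uma is a knight.
Frank is a knave.
Carol is a knight.

Verification:
- Sam (knight) says "Frank and I are different types" - this is TRUE because Sam is a knight and Frank is a knave.
- Uma (knight) says "Frank is a knave" - this is TRUE because Frank is a knave.
- Frank (knave) says "Carol and I are the same type" - this is FALSE (a lie) because Frank is a knave and Carol is a knight.
- Carol (knight) says "Sam tells the truth" - this is TRUE because Sam is a knight.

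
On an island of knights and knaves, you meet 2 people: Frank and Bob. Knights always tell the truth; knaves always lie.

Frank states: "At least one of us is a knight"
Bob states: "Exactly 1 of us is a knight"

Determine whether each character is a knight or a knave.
Frank is a knave.
Bob is a knave.

Verification:
- Frank (knave) says "At least one of us is a knight" - this is FALSE (a lie) because no one is a knight.
- Bob (knave) says "Exactly 1 of us is a knight" - this is FALSE (a lie) because there are 0 knights.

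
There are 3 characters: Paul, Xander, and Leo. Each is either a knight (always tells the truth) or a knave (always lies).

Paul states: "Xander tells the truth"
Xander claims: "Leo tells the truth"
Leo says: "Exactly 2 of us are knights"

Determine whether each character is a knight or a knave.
Paul is a knave.
Xander is a knave.
Leo is a knave.

Verification:
- Paul (knave) says "Xander tells the truth" - this is FALSE (a lie) because Xander is a knave.
- Xander (knave) says "Leo tells the truth" - this is FALSE (a lie) because Leo is a knave.
- Leo (knave) says "Exactly 2 of us are knights" - this is FALSE (a lie) because there are 0 knights.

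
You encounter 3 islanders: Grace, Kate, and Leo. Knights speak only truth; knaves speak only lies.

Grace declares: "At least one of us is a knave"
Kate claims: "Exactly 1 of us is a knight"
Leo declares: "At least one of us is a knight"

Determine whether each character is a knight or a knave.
Grace is a knight.
Kate is a knave.
Leo is a knight.

Verification:
- Grace (knight) says "At least one of us is a knave" - this is TRUE because Kate is a knave.
- Kate (knave) says "Exactly 1 of us is a knight" - this is FALSE (a lie) because there are 2 knights.
- Leo (knight) says "At least one of us is a knight" - this is TRUE because Grace and Leo are knights.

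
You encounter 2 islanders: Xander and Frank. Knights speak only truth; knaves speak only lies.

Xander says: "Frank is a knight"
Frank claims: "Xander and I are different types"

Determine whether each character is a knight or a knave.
Xander is a knave.
Frank is a knave.

Verification:
- Xander (knave) says "Frank is a knight" - this is FALSE (a lie) because Frank is a knave.
- Frank (knave) says "Xander and I are different types" - this is FALSE (a lie) because Frank is a knave and Xander is a knave.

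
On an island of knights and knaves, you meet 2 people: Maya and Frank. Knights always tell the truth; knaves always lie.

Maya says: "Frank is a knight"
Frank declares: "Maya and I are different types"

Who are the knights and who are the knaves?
Maya is a knave.
Frank is a knave.

Verification:
- Maya (knave) says "Frank is a knight" - this is FALSE (a lie) because Frank is a knave.
- Frank (knave) says "Maya and I are different types" - this is FALSE (a lie) because Frank is a knave and Maya is a knave.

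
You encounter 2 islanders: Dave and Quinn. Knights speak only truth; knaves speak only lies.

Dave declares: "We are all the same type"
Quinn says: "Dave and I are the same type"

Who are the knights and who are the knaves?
Dave is a knight.
Quinn is a knight.

Verification:
- Dave (knight) says "We are all the same type" - this is TRUE because Dave and Quinn are knights.
- Quinn (knight) says "Dave and I are the same type" - this is TRUE because Quinn is a knight and Dave is a knight.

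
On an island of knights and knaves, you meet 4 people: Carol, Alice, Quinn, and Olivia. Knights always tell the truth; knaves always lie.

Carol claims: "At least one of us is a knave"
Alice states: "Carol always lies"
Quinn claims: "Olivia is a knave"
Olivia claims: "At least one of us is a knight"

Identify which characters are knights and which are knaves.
Carol is a knight.
Alice is a knave.
Quinn is a knave.
Olivia is a knight.

Verification:
- Carol (knight) says "At least one of us is a knave" - this is TRUE because Alice and Quinn are knaves.
- Alice (knave) says "Carol always lies" - this is FALSE (a lie) because Carol is a knight.
- Quinn (knave) says "Olivia is a knave" - this is FALSE (a lie) because Olivia is a knight.
- Olivia (knight) says "At least one of us is a knight" - this is TRUE because Carol and Olivia are knights.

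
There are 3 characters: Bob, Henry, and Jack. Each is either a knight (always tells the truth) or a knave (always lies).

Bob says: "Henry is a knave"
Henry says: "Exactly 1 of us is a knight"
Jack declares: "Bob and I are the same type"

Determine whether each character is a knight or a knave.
Bob is a knight.
Henry is a knave.
Jack is a knight.

Verification:
- Bob (knight) says "Henry is a knave" - this is TRUE because Henry is a knave.
- Henry (knave) says "Exactly 1 of us is a knight" - this is FALSE (a lie) because there are 2 knights.
- Jack (knight) says "Bob and I are the same type" - this is TRUE because Jack is a knight and Bob is a knight.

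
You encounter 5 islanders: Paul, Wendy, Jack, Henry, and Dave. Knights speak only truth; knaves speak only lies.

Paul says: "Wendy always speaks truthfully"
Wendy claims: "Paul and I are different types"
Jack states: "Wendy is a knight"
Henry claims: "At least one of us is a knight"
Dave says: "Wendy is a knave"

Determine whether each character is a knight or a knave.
Paul is a knave.
Wendy is a knave.
Jack is a knave.
Henry is a knight.
Dave is a knight.

Verification:
- Paul (knave) says "Wendy always speaks truthfully" - this is FALSE (a lie) because Wendy is a knave.
- Wendy (knave) says "Paul and I are different types" - this is FALSE (a lie) because Wendy is a knave and Paul is a knave.
- Jack (knave) says "Wendy is a knight" - this is FALSE (a lie) because Wendy is a knave.
- Henry (knight) says "At least one of us is a knight" - this is TRUE because Henry and Dave are knights.
- Dave (knight) says "Wendy is a knave" - this is TRUE because Wendy is a knave.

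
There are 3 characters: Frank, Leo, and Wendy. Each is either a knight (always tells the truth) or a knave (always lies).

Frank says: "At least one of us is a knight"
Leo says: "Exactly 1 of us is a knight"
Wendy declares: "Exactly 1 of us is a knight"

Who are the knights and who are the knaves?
Frank is a knave.
Leo is a knave.
Wendy is a knave.

Verification:
- Frank (knave) says "At least one of us is a knight" - this is FALSE (a lie) because no one is a knight.
- Leo (knave) says "Exactly 1 of us is a knight" - this is FALSE (a lie) because there are 0 knights.
- Wendy (knave) says "Exactly 1 of us is a knight" - this is FALSE (a lie) because there are 0 knights.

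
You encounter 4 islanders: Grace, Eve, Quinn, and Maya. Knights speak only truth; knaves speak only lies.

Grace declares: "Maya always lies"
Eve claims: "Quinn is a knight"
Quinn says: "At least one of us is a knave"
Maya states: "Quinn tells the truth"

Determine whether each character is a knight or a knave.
Grace is a knave.
Eve is a knight.
Quinn is a knight.
Maya is a knight.

Verification:
- Grace (knave) says "Maya always lies" - this is FALSE (a lie) because Maya is a knight.
- Eve (knight) says "Quinn is a knight" - this is TRUE because Quinn is a knight.
- Quinn (knight) says "At least one of us is a knave" - this is TRUE because Grace is a knave.
- Maya (knight) says "Quinn tells the truth" - this is TRUE because Quinn is a knight.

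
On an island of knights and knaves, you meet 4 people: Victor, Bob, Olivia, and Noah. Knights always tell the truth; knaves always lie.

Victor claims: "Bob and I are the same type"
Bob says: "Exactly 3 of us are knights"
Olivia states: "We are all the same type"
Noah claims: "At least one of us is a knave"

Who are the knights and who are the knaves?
Victor is a knight.
Bob is a knight.
Olivia is a knave.
Noah is a knight.

Verification:
- Victor (knight) says "Bob and I are the same type" - this is TRUE because Victor is a knight and Bob is a knight.
- Bob (knight) says "Exactly 3 of us are knights" - this is TRUE because there are 3 knights.
- Olivia (knave) says "We are all the same type" - this is FALSE (a lie) because Victor, Bob, and Noah are knights and Olivia is a knave.
- Noah (knight) says "At least one of us is a knave" - this is TRUE because Olivia is a knave.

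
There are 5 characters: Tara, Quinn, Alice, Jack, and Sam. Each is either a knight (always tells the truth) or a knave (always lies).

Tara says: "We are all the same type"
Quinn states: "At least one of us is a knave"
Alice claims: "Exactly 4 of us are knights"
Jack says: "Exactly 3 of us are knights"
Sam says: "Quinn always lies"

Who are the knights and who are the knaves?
Tara is a knave.
Quinn is a knight.
Alice is a knave.
Jack is a knave.
Sam is a knave.

Verification:
- Tara (knave) says "We are all the same type" - this is FALSE (a lie) because Quinn is a knight and Tara, Alice, Jack, and Sam are knaves.
- Quinn (knight) says "At least one of us is a knave" - this is TRUE because Tara, Alice, Jack, and Sam are knaves.
- Alice (knave) says "Exactly 4 of us are knights" - this is FALSE (a lie) because there are 1 knights.
- Jack (knave) says "Exactly 3 of us are knights" - this is FALSE (a lie) because there are 1 knights.
- Sam (knave) says "Quinn always lies" - this is FALSE (a lie) because Quinn is a knight.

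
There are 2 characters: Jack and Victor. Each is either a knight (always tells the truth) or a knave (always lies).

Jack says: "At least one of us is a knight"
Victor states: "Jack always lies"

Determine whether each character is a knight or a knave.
Jack is a knight.
Victor is a knave.

Verification:
- Jack (knight) says "At least one of us is a knight" - this is TRUE because Jack is a knight.
- Victor (knave) says "Jack always lies" - this is FALSE (a lie) because Jack is a knight.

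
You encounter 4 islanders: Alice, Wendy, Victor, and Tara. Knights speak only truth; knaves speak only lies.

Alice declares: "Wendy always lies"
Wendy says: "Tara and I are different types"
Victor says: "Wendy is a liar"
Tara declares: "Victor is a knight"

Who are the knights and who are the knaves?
Alice is a knave.
Wendy is a knight.
Victor is a knave.
Tara is a knave.

Verification:
- Alice (knave) says "Wendy always lies" - this is FALSE (a lie) because Wendy is a knight.
- Wendy (knight) says "Tara and I are different types" - this is TRUE because Wendy is a knight and Tara is a knave.
- Victor (knave) says "Wendy is a liar" - this is FALSE (a lie) because Wendy is a knight.
- Tara (knave) says "Victor is a knight" - this is FALSE (a lie) because Victor is a knave.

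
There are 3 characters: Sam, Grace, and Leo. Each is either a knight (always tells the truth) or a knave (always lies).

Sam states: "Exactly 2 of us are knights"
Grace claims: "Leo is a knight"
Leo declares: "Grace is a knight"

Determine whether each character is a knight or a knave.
Sam is a knave.
Grace is a knave.
Leo is a knave.

Verification:
- Sam (knave) says "Exactly 2 of us are knights" - this is FALSE (a lie) because there are 0 knights.
- Grace (knave) says "Leo is a knight" - this is FALSE (a lie) because Leo is a knave.
- Leo (knave) says "Grace is a knight" - this is FALSE (a lie) because Grace is a knave.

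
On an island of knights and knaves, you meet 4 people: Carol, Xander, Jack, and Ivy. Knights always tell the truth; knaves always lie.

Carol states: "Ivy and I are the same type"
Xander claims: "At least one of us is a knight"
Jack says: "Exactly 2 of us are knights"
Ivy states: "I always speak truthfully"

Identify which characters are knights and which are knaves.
Carol is a knight.
Xander is a knight.
Jack is a knave.
Ivy is a knight.

Verification:
- Carol (knight) says "Ivy and I are the same type" - this is TRUE because Carol is a knight and Ivy is a knight.
- Xander (knight) says "At least one of us is a knight" - this is TRUE because Carol, Xander, and Ivy are knights.
- Jack (knave) says "Exactly 2 of us are knights" - this is FALSE (a lie) because there are 3 knights.
- Ivy (knight) says "I always speak truthfully" - this is TRUE because Ivy is a knight.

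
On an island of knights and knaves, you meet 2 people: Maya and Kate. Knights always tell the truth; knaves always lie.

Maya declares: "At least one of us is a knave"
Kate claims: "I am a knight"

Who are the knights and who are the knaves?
Maya is a knight.
Kate is a knave.

Verification:
- Maya (knight) says "At least one of us is a knave" - this is TRUE because Kate is a knave.
- Kate (knave) says "I am a knight" - this is FALSE (a lie) because Kate is a knave.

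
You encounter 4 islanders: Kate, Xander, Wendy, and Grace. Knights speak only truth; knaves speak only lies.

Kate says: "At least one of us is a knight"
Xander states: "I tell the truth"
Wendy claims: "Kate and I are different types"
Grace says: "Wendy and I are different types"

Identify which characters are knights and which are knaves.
Kate is a knave.
Xander is a knave.
Wendy is a knave.
Grace is a knave.

Verification:
- Kate (knave) says "At least one of us is a knight" - this is FALSE (a lie) because no one is a knight.
- Xander (knave) says "I tell the truth" - this is FALSE (a lie) because Xander is a knave.
- Wendy (knave) says "Kate and I are different types" - this is FALSE (a lie) because Wendy is a knave and Kate is a knave.
- Grace (knave) says "Wendy and I are different types" - this is FALSE (a lie) because Grace is a knave and Wendy is a knave.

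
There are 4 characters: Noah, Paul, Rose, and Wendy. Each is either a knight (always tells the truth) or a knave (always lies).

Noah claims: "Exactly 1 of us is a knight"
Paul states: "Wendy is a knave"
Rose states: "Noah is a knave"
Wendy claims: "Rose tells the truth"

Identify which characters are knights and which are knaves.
Noah is a knave.
Paul is a knave.
Rose is a knight.
Wendy is a knight.

Verification:
- Noah (knave) says "Exactly 1 of us is a knight" - this is FALSE (a lie) because there are 2 knights.
- Paul (knave) says "Wendy is a knave" - this is FALSE (a lie) because Wendy is a knight.
- Rose (knight) says "Noah is a knave" - this is TRUE because Noah is a knave.
- Wendy (knight) says "Rose tells the truth" - this is TRUE because Rose is a knight.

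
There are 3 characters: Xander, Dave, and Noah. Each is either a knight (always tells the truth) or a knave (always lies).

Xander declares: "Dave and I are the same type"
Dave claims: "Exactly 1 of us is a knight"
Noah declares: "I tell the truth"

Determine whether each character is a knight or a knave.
Xander is a knave.
Dave is a knight.
Noah is a knave.

Verification:
- Xander (knave) says "Dave and I are the same type" - this is FALSE (a lie) because Xander is a knave and Dave is a knight.
- Dave (knight) says "Exactly 1 of us is a knight" - this is TRUE because there are 1 knights.
- Noah (knave) says "I tell the truth" - this is FALSE (a lie) because Noah is a knave.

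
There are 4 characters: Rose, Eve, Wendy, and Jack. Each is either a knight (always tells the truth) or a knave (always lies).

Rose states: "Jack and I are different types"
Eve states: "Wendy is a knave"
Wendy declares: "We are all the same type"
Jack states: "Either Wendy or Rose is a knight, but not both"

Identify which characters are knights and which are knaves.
Rose is a knave.
Eve is a knight.
Wendy is a knave.
Jack is a knave.

Verification:
- Rose (knave) says "Jack and I are different types" - this is FALSE (a lie) because Rose is a knave and Jack is a knave.
- Eve (knight) says "Wendy is a knave" - this is TRUE because Wendy is a knave.
- Wendy (knave) says "We are all the same type" - this is FALSE (a lie) because Eve is a knight and Rose, Wendy, and Jack are knaves.
- Jack (knave) says "Either Wendy or Rose is a knight, but not both" - this is FALSE (a lie) because Wendy is a knave and Rose is a knave.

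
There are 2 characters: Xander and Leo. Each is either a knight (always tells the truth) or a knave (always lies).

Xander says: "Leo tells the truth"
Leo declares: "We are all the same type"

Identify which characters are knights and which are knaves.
Xander is a knight.
Leo is a knight.

Verification:
- Xander (knight) says "Leo tells the truth" - this is TRUE because Leo is a knight.
- Leo (knight) says "We are all the same type" - this is TRUE because Xander and Leo are knights.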